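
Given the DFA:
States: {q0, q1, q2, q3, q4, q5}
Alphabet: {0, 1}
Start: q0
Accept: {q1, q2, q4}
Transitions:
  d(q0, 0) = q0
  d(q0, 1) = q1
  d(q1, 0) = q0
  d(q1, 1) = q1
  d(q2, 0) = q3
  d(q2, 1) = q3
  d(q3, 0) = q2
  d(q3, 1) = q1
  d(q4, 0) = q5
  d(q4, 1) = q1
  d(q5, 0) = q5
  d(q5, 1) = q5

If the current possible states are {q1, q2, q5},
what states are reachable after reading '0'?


Apply transition on '0' from each current state:
  d(q1, 0) = q0
  d(q2, 0) = q3
  d(q5, 0) = q5

{q0, q3, q5}


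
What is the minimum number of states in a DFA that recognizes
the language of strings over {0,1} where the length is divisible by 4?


States track (length) mod 4.
Need 4 states: one per remainder 0..3; accept = remainder 0.

4


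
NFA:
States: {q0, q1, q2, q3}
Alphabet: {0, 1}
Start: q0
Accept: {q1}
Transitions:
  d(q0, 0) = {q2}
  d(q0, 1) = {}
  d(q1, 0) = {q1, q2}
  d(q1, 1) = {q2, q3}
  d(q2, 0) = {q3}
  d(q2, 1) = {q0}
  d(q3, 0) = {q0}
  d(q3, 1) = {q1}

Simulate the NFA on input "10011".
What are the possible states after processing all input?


Start: {q0}
  --1--> {}
  --0--> {}
  --0--> {}
  --1--> {}
  --1--> {}

{} (empty set, no valid transitions)


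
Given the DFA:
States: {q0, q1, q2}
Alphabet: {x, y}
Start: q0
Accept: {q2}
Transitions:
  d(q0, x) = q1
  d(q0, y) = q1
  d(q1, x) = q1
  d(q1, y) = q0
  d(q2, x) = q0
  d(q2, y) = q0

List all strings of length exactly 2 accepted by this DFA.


All strings of length 2: 4 total
Accepted: 0

None


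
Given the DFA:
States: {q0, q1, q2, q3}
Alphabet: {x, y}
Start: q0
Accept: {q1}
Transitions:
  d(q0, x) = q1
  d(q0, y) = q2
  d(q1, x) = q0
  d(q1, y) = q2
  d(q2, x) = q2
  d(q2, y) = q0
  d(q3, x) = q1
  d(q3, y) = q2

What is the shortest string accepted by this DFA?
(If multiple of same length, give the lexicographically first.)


BFS by string length (lex-first path to each state shown):
  len 0: q0<-""
  len 1: q1<-"x", q2<-"y"
Found accept state at length 1.

"x"


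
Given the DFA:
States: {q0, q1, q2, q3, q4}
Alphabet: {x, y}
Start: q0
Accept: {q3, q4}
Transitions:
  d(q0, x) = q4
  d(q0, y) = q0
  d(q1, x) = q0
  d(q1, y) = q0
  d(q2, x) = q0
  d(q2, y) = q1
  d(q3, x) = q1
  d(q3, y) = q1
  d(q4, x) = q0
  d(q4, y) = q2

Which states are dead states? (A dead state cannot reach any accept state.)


Forward reachability from each state:
  q0 -> reaches accept state q4 (live)
  q1 -> reaches accept state q4 (live)
  q2 -> reaches accept state q4 (live)
  q3 -> reaches accept state q3 (live)
  q4 -> reaches accept state q4 (live)

None (all states can reach an accept state)


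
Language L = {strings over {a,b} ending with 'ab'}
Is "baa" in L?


last two symbols = 'aa'

No, "baa" is not in L


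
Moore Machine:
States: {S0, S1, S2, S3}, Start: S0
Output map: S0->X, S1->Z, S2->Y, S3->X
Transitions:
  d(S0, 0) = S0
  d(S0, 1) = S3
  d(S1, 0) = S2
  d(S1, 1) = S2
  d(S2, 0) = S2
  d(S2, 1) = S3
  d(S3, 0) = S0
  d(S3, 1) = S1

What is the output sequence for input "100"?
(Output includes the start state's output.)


Start: S0 (output X)
  --1--> S3 (output X)
  --0--> S0 (output X)
  --0--> S0 (output X)

"XXXX"


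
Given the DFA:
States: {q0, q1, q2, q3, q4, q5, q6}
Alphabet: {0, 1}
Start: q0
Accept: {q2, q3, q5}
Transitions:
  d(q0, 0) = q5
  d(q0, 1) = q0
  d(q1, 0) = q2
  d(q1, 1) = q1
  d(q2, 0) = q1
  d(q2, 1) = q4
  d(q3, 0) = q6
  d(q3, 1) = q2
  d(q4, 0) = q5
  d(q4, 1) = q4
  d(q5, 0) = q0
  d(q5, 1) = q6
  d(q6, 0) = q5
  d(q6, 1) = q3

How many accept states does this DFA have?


Accept states listed: {q2, q3, q5}
Counting: q2(1) q3(2) q5(3)

3


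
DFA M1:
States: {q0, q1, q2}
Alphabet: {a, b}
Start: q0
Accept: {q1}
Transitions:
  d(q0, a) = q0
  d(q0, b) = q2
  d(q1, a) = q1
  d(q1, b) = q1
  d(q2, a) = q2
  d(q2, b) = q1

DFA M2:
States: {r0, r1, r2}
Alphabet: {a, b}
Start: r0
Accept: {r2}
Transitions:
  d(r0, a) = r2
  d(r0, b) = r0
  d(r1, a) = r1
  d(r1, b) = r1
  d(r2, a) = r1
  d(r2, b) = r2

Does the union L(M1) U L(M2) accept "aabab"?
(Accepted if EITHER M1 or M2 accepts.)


M1: final=q1 accepted=True
M2: final=r1 accepted=False

Yes, union accepts


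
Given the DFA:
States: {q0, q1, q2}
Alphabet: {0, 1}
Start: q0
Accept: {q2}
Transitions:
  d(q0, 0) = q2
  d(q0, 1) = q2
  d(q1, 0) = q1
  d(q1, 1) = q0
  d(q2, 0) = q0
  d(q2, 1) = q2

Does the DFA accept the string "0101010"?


Trace: q0 -> q2 -> q2 -> q0 -> q2 -> q0 -> q2 -> q0
Final state: q0
Accept states: {q2}

No, rejected (final state q0 is not an accept state)


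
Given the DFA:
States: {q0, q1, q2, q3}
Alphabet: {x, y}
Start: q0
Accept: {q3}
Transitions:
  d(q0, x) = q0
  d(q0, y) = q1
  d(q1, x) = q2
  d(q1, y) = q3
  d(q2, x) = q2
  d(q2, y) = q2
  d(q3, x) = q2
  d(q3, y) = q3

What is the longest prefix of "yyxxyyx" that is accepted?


Run the DFA, marking each prefix where the state is accepting:
  "" -> q0 [reject]
  "y" -> q1 [reject]
  "yy" -> q3 [accept]
  "yyx" -> q2 [reject]
  "yyxx" -> q2 [reject]
  "yyxxy" -> q2 [reject]
  "yyxxyy" -> q2 [reject]
  "yyxxyyx" -> q2 [reject]

"yy"


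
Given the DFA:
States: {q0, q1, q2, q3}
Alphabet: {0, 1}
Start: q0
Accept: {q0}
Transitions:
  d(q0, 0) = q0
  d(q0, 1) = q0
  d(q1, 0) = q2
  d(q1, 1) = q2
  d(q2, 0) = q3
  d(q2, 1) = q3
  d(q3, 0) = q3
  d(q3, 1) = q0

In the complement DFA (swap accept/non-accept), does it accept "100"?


Trace: q0 -> q0 -> q0 -> q0
Final: q0
Original accept: {q0}
Complement: q0 is in original accept

No, complement rejects (original accepts)


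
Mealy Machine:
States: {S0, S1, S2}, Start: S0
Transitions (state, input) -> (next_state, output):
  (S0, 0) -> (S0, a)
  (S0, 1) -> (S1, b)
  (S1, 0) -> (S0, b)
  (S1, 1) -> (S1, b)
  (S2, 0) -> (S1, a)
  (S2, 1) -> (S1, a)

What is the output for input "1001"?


Step-by-step:
  (S0, 1) -> (S1, b)
  (S1, 0) -> (S0, b)
  (S0, 0) -> (S0, a)
  (S0, 1) -> (S1, b)

"bbab"


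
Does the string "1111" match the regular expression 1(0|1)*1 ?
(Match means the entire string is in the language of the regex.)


|string| = 4; first = '1'; last = '1'

Yes, "1111" matches 1(0|1)*1


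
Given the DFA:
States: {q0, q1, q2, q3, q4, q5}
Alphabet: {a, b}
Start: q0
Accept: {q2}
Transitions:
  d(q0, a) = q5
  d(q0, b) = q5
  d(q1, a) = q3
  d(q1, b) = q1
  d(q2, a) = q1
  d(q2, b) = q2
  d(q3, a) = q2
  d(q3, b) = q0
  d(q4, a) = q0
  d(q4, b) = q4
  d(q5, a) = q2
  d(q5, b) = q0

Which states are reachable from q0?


BFS from q0:
  layer 0: {q0}
  layer 1: {q5}
  layer 2: {q2}
  layer 3: {q1}
  layer 4: {q3}

{q0, q1, q2, q3, q5}


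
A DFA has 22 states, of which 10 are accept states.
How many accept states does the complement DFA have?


Complement swaps accept and non-accept states.
22 - 10 = 12

12


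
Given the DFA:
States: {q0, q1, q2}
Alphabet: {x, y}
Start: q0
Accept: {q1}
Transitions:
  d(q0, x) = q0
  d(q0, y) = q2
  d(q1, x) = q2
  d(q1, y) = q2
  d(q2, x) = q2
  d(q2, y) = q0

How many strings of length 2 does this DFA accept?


Enumerating all length-2 strings:
  "xx" -> q0 [reject]
  "xy" -> q2 [reject]
  "yx" -> q2 [reject]
  "yy" -> q0 [reject]

0 out of 4


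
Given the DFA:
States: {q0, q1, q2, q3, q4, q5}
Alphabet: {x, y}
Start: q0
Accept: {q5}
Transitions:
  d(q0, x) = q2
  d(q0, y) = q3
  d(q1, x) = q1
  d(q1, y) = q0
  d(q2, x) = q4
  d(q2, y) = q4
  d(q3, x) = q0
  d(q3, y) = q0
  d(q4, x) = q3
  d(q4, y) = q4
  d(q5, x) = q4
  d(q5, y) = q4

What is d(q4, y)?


Looking up transition d(q4, y)

q4


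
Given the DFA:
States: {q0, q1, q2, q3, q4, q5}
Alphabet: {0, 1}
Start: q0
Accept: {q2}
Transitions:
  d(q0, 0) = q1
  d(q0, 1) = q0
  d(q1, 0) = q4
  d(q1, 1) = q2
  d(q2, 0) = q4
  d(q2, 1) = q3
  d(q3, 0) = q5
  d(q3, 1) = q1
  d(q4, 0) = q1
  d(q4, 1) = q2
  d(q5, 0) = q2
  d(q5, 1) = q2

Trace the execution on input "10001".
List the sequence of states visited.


Input: 10001
d(q0, 1) = q0
d(q0, 0) = q1
d(q1, 0) = q4
d(q4, 0) = q1
d(q1, 1) = q2


q0 -> q0 -> q1 -> q4 -> q1 -> q2


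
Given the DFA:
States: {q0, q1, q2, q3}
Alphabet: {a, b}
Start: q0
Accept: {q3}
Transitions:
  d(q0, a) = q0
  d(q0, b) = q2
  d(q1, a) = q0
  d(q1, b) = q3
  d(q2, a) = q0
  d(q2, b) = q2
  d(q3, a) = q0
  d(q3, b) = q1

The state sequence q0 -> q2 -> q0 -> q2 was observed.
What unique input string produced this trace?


Trace back each transition to find the symbol:
  q0 --[b]--> q2
  q2 --[a]--> q0
  q0 --[b]--> q2

"bab"


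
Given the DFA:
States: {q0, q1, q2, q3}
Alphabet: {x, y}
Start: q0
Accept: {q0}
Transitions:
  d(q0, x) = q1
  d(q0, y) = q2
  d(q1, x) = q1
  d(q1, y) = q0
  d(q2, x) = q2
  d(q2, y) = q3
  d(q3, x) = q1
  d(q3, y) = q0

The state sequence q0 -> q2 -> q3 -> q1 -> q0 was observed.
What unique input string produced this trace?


Trace back each transition to find the symbol:
  q0 --[y]--> q2
  q2 --[y]--> q3
  q3 --[x]--> q1
  q1 --[y]--> q0

"yyxy"


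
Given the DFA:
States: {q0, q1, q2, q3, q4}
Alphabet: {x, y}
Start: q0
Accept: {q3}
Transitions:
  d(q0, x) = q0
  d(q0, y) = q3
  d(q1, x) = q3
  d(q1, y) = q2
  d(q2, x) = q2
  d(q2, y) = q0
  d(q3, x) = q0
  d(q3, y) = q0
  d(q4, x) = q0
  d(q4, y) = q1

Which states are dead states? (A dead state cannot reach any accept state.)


Forward reachability from each state:
  q0 -> reaches accept state q3 (live)
  q1 -> reaches accept state q3 (live)
  q2 -> reaches accept state q3 (live)
  q3 -> reaches accept state q3 (live)
  q4 -> reaches accept state q3 (live)

None (all states can reach an accept state)


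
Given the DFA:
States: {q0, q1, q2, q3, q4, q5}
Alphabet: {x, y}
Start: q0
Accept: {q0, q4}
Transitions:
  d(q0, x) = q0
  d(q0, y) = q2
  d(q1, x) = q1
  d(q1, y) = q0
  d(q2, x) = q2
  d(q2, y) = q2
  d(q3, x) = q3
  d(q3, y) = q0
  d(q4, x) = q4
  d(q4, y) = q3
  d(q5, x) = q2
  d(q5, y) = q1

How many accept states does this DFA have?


Accept states listed: {q0, q4}
Counting: q0(1) q4(2)

2


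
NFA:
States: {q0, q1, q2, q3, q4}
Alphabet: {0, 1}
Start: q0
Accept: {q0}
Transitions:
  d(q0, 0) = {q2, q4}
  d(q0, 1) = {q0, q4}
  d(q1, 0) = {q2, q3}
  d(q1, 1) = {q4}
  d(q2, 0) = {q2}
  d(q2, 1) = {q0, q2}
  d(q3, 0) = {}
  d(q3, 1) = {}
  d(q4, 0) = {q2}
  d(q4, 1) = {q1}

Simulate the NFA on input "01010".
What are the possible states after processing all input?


Start: {q0}
  --0--> {q2, q4}
  --1--> {q0, q1, q2}
  --0--> {q2, q3, q4}
  --1--> {q0, q1, q2}
  --0--> {q2, q3, q4}

{q2, q3, q4}


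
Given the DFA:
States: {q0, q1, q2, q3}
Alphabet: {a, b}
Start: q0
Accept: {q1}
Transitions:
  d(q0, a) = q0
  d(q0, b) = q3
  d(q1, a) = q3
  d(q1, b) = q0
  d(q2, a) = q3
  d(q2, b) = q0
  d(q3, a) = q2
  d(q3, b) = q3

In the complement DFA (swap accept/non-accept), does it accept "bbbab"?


Trace: q0 -> q3 -> q3 -> q3 -> q2 -> q0
Final: q0
Original accept: {q1}
Complement: q0 is not in original accept

Yes, complement accepts (original rejects)


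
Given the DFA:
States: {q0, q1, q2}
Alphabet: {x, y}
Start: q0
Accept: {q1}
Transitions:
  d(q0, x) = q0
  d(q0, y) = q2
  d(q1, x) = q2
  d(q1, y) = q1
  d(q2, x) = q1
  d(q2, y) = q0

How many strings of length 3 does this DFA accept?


Enumerating all length-3 strings:
  "xxx" -> q0 [reject]
  "xxy" -> q2 [reject]
  "xyx" -> q1 [accept]
  "xyy" -> q0 [reject]
  "yxx" -> q2 [reject]
  "yxy" -> q1 [accept]
  "yyx" -> q0 [reject]
  "yyy" -> q2 [reject]

2 out of 8


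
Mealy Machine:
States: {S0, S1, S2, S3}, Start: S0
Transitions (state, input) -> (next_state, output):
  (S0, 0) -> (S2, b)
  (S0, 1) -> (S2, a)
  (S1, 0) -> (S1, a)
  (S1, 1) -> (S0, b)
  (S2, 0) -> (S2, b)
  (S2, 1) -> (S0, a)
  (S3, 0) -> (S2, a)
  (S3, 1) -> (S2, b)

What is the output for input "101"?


Step-by-step:
  (S0, 1) -> (S2, a)
  (S2, 0) -> (S2, b)
  (S2, 1) -> (S0, a)

"aba"


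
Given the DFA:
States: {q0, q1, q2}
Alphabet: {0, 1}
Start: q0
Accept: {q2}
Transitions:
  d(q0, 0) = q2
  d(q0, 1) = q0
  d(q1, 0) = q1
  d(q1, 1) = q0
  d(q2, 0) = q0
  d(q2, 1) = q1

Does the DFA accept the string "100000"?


Trace: q0 -> q0 -> q2 -> q0 -> q2 -> q0 -> q2
Final state: q2
Accept states: {q2}

Yes, accepted (final state q2 is an accept state)


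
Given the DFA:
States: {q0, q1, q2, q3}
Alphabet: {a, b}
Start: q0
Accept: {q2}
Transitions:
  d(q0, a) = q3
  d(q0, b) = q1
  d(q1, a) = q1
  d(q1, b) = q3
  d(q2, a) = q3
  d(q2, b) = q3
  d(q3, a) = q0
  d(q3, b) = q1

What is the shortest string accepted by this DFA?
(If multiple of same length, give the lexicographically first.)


BFS by string length (lex-first path to each state shown):
  len 0: q0<-""
  len 1: q1<-"b", q3<-"a"
  len 2: q0<-"aa", q1<-"ab", q3<-"bb"
  len 3: q0<-"bba", q1<-"aab", q3<-"aaa"
  len 4: q0<-"aaaa", q1<-"aaab", q3<-"aabb"
  len 5: q0<-"aabba", q1<-"aaaab", q3<-"aaaaa"
  len 6: q0<-"aaaaaa", q1<-"aaaaab", q3<-"aaaabb"
  len 7: q0<-"aaaabba", q1<-"aaaaaab", q3<-"aaaaaaa"
  len 8: q0<-"aaaaaaaa", q1<-"aaaaaaab", q3<-"aaaaaabb"

No string accepted (empty language)


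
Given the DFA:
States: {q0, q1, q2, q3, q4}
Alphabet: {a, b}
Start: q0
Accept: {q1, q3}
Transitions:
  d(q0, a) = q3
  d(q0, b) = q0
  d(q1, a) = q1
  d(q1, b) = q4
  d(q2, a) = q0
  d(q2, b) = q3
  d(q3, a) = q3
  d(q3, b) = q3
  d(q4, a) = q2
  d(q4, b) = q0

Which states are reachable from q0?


BFS from q0:
  layer 0: {q0}
  layer 1: {q3}

{q0, q3}


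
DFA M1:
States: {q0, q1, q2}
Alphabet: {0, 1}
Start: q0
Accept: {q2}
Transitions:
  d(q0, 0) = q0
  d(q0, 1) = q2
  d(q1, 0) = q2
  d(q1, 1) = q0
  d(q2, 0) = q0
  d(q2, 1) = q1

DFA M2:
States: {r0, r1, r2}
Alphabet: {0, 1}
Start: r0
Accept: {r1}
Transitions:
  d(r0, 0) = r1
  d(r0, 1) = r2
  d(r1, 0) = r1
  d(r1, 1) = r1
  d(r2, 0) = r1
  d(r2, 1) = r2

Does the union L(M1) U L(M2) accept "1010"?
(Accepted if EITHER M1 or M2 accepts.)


M1: final=q0 accepted=False
M2: final=r1 accepted=True

Yes, union accepts


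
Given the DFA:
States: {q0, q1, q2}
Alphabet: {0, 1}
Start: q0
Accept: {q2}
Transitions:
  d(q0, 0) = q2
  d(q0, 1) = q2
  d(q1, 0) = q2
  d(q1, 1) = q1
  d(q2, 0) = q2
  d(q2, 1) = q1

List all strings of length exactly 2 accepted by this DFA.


All strings of length 2: 4 total
Accepted: 2

"00", "10"


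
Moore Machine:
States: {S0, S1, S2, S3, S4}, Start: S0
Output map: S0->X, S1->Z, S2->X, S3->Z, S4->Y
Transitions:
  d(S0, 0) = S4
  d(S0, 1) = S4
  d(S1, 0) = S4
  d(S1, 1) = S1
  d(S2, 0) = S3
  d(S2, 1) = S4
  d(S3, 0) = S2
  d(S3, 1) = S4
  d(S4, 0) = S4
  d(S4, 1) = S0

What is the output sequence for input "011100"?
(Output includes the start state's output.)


Start: S0 (output X)
  --0--> S4 (output Y)
  --1--> S0 (output X)
  --1--> S4 (output Y)
  --1--> S0 (output X)
  --0--> S4 (output Y)
  --0--> S4 (output Y)

"XYXYXYY"


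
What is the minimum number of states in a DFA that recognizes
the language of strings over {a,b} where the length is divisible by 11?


States track (length) mod 11.
Need 11 states: one per remainder 0..10; accept = remainder 0.

11


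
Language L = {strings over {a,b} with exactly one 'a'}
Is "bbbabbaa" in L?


count('a') = 3

No, "bbbabbaa" is not in L


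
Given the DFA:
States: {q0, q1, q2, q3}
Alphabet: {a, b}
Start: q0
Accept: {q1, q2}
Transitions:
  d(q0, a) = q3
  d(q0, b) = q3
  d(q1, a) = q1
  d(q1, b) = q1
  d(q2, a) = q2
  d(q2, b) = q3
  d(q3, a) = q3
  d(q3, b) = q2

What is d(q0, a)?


Looking up transition d(q0, a)

q3


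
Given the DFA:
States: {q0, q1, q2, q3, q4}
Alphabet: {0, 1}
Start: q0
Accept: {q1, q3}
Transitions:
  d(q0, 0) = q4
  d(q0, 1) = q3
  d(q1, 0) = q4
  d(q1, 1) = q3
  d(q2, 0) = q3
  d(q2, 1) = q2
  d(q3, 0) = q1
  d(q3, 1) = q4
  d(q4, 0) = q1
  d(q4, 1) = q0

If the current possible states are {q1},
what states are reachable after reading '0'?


Apply transition on '0' from each current state:
  d(q1, 0) = q4

{q4}


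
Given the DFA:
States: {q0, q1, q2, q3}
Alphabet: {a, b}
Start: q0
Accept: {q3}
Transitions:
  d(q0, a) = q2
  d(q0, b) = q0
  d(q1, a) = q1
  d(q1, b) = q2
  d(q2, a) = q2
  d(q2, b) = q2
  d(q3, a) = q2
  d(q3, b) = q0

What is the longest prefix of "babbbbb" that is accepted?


Run the DFA, marking each prefix where the state is accepting:
  "" -> q0 [reject]
  "b" -> q0 [reject]
  "ba" -> q2 [reject]
  "bab" -> q2 [reject]
  "babb" -> q2 [reject]
  "babbb" -> q2 [reject]
  "babbbb" -> q2 [reject]
  "babbbbb" -> q2 [reject]

No prefix is accepted


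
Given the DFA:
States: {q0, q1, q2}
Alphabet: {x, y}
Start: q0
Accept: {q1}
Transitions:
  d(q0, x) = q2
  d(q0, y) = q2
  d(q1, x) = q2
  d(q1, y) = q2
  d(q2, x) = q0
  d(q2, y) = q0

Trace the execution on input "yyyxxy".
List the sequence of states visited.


Input: yyyxxy
d(q0, y) = q2
d(q2, y) = q0
d(q0, y) = q2
d(q2, x) = q0
d(q0, x) = q2
d(q2, y) = q0


q0 -> q2 -> q0 -> q2 -> q0 -> q2 -> q0


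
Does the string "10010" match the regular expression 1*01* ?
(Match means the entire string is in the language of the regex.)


|string| = 5; first = '1'; last = '0'

No, "10010" does not match 1*01*


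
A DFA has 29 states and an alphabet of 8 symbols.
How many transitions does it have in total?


Each state has exactly one transition per symbol.
29 * 8 = 232

232


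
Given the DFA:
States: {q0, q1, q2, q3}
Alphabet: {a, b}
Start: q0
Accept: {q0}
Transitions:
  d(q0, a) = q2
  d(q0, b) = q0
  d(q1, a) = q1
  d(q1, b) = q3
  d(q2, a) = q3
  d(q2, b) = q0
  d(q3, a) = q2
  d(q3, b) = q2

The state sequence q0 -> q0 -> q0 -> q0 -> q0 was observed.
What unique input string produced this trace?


Trace back each transition to find the symbol:
  q0 --[b]--> q0
  q0 --[b]--> q0
  q0 --[b]--> q0
  q0 --[b]--> q0

"bbbb"


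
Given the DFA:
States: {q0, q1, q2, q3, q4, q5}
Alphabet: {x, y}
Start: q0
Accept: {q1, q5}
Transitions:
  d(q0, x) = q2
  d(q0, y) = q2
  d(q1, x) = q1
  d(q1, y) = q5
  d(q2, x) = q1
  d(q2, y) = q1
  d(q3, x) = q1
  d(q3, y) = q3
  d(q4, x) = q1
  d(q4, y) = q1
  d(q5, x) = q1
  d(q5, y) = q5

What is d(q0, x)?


Looking up transition d(q0, x)

q2


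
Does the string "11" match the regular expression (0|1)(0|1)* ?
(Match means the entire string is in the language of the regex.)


|string| = 2; first = '1'; last = '1'

Yes, "11" matches (0|1)(0|1)*


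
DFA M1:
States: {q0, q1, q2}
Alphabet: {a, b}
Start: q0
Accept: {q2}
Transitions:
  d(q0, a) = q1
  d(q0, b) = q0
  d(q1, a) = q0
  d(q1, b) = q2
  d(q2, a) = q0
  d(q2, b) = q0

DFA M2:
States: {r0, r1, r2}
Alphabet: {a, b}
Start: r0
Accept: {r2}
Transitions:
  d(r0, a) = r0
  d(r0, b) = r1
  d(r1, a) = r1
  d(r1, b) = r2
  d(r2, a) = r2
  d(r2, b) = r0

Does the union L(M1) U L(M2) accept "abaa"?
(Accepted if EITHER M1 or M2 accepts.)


M1: final=q1 accepted=False
M2: final=r1 accepted=False

No, union rejects (neither accepts)


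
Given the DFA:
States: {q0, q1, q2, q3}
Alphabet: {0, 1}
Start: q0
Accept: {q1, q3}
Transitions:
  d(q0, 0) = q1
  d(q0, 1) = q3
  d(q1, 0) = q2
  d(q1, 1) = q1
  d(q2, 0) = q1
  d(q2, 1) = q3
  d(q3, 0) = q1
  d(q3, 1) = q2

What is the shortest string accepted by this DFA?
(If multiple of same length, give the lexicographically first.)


BFS by string length (lex-first path to each state shown):
  len 0: q0<-""
  len 1: q1<-"0", q3<-"1"
Found accept state at length 1.

"0"


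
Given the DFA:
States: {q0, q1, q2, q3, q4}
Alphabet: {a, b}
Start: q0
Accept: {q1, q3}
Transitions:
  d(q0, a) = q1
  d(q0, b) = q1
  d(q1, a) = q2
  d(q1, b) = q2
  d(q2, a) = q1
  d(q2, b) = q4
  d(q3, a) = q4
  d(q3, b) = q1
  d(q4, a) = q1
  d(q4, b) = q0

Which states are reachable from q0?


BFS from q0:
  layer 0: {q0}
  layer 1: {q1}
  layer 2: {q2}
  layer 3: {q4}

{q0, q1, q2, q4}


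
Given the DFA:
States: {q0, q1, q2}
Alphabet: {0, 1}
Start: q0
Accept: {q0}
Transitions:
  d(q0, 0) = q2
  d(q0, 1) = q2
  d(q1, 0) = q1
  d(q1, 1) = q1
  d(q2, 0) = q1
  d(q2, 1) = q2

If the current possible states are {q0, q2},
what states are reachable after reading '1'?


Apply transition on '1' from each current state:
  d(q0, 1) = q2
  d(q2, 1) = q2

{q2}


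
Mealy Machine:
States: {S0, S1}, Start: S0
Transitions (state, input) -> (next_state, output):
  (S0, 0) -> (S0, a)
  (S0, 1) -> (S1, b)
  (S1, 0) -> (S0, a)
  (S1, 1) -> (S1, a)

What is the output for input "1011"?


Step-by-step:
  (S0, 1) -> (S1, b)
  (S1, 0) -> (S0, a)
  (S0, 1) -> (S1, b)
  (S1, 1) -> (S1, a)

"baba"


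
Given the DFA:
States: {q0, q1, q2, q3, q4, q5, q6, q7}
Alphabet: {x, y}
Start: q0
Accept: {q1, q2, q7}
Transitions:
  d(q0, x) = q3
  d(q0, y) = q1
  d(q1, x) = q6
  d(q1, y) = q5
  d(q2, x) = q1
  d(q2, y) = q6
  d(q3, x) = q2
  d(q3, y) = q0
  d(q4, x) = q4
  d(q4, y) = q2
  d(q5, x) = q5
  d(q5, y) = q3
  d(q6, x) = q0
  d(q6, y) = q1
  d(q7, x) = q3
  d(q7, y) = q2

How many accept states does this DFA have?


Accept states listed: {q1, q2, q7}
Counting: q1(1) q2(2) q7(3)

3


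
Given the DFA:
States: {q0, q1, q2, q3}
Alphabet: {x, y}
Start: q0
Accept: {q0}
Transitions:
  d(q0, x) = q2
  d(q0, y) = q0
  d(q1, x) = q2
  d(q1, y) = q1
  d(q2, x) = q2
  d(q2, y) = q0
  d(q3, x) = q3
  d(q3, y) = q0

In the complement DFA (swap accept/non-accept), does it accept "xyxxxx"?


Trace: q0 -> q2 -> q0 -> q2 -> q2 -> q2 -> q2
Final: q2
Original accept: {q0}
Complement: q2 is not in original accept

Yes, complement accepts (original rejects)


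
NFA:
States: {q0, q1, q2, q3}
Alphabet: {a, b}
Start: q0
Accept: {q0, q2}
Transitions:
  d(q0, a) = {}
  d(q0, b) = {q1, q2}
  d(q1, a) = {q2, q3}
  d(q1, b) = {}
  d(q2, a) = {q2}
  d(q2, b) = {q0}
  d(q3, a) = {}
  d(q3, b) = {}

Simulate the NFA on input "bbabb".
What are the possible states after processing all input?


Start: {q0}
  --b--> {q1, q2}
  --b--> {q0}
  --a--> {}
  --b--> {}
  --b--> {}

{} (empty set, no valid transitions)


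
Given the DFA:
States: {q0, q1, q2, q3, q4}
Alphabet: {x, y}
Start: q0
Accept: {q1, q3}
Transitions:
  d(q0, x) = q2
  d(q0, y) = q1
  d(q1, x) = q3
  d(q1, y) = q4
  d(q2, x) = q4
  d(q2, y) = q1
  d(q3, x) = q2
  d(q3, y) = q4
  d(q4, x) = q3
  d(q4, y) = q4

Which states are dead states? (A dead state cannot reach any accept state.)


Forward reachability from each state:
  q0 -> reaches accept state q1 (live)
  q1 -> reaches accept state q1 (live)
  q2 -> reaches accept state q1 (live)
  q3 -> reaches accept state q1 (live)
  q4 -> reaches accept state q1 (live)

None (all states can reach an accept state)


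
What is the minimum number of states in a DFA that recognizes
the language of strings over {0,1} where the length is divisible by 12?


States track (length) mod 12.
Need 12 states: one per remainder 0..11; accept = remainder 0.

12


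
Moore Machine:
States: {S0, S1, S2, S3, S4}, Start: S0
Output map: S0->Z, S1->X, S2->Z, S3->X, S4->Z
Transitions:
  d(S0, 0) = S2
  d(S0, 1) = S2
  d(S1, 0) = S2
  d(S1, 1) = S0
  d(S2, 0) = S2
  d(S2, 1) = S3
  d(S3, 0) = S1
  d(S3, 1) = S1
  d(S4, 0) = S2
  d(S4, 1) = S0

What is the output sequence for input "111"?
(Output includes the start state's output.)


Start: S0 (output Z)
  --1--> S2 (output Z)
  --1--> S3 (output X)
  --1--> S1 (output X)

"ZZXX"


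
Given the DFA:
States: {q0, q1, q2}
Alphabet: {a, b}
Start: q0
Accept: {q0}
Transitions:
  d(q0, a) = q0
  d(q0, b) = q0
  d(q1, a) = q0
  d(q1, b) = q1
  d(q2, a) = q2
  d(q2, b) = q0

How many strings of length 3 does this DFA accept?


Enumerating all length-3 strings:
  "aaa" -> q0 [accept]
  "aab" -> q0 [accept]
  "aba" -> q0 [accept]
  "abb" -> q0 [accept]
  "baa" -> q0 [accept]
  "bab" -> q0 [accept]
  "bba" -> q0 [accept]
  "bbb" -> q0 [accept]

8 out of 8


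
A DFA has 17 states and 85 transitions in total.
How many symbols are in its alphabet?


Each state has exactly one transition per symbol.
|alphabet| = transitions / states = 85 / 17 = 5

5


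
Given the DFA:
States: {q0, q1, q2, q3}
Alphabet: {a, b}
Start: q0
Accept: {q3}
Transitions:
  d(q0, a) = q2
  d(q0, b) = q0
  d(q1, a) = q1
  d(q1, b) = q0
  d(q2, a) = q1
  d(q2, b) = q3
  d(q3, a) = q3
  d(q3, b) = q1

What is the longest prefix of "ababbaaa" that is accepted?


Run the DFA, marking each prefix where the state is accepting:
  "" -> q0 [reject]
  "a" -> q2 [reject]
  "ab" -> q3 [accept]
  "aba" -> q3 [accept]
  "abab" -> q1 [reject]
  "ababb" -> q0 [reject]
  "ababba" -> q2 [reject]
  "ababbaa" -> q1 [reject]
  "ababbaaa" -> q1 [reject]

"aba"


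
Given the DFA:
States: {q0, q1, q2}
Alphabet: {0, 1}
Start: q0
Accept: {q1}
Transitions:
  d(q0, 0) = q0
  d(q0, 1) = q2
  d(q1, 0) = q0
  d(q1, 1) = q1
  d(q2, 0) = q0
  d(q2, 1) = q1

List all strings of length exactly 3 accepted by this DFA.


All strings of length 3: 8 total
Accepted: 2

"011", "111"


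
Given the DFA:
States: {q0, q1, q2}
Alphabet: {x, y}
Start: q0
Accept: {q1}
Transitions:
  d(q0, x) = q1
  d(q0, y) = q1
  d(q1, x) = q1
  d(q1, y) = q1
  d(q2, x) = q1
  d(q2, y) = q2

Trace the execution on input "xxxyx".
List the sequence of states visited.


Input: xxxyx
d(q0, x) = q1
d(q1, x) = q1
d(q1, x) = q1
d(q1, y) = q1
d(q1, x) = q1


q0 -> q1 -> q1 -> q1 -> q1 -> q1


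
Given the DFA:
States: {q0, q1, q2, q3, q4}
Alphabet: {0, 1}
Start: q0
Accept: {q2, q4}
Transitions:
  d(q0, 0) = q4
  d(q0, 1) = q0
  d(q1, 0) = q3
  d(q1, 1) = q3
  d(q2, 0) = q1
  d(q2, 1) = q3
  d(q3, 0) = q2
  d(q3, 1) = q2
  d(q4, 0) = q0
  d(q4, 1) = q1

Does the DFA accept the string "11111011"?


Trace: q0 -> q0 -> q0 -> q0 -> q0 -> q0 -> q4 -> q1 -> q3
Final state: q3
Accept states: {q2, q4}

No, rejected (final state q3 is not an accept state)


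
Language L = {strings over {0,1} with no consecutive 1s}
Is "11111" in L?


'11' occurs at index 0

No, "11111" is not in L


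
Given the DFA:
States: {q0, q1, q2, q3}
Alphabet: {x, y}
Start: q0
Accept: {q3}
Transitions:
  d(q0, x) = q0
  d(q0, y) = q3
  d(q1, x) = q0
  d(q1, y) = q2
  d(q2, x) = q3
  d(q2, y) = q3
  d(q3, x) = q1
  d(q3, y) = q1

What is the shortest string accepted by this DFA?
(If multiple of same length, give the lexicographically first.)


BFS by string length (lex-first path to each state shown):
  len 0: q0<-""
  len 1: q0<-"x", q3<-"y"
Found accept state at length 1.

"y"


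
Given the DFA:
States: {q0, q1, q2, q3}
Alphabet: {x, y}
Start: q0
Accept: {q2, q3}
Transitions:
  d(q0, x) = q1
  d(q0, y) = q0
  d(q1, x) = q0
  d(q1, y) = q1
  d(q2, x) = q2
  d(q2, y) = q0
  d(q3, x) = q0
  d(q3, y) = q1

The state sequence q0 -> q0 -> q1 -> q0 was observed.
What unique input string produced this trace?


Trace back each transition to find the symbol:
  q0 --[y]--> q0
  q0 --[x]--> q1
  q1 --[x]--> q0

"yxx"


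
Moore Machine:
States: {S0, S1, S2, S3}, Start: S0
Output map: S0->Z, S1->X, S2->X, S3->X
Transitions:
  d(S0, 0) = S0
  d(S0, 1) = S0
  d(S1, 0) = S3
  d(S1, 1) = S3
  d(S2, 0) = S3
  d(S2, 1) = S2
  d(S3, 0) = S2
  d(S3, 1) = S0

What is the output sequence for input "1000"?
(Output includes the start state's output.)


Start: S0 (output Z)
  --1--> S0 (output Z)
  --0--> S0 (output Z)
  --0--> S0 (output Z)
  --0--> S0 (output Z)

"ZZZZZ"


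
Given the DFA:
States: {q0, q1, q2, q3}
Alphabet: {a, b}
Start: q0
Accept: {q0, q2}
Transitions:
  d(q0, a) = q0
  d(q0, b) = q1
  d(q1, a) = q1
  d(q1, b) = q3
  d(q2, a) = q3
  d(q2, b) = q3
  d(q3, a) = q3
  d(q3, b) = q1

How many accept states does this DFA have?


Accept states listed: {q0, q2}
Counting: q0(1) q2(2)

2


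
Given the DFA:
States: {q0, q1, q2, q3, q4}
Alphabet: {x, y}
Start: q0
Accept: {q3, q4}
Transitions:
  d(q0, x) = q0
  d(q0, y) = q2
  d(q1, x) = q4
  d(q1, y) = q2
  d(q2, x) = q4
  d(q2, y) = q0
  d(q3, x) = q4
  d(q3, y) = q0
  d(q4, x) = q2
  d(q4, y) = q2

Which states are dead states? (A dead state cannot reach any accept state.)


Forward reachability from each state:
  q0 -> reaches accept state q4 (live)
  q1 -> reaches accept state q4 (live)
  q2 -> reaches accept state q4 (live)
  q3 -> reaches accept state q3 (live)
  q4 -> reaches accept state q4 (live)

None (all states can reach an accept state)


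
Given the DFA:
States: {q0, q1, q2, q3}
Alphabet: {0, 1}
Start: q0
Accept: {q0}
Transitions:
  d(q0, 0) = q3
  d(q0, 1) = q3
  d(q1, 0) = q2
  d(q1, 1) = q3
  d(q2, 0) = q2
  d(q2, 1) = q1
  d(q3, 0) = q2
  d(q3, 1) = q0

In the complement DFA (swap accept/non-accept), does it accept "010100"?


Trace: q0 -> q3 -> q0 -> q3 -> q0 -> q3 -> q2
Final: q2
Original accept: {q0}
Complement: q2 is not in original accept

Yes, complement accepts (original rejects)


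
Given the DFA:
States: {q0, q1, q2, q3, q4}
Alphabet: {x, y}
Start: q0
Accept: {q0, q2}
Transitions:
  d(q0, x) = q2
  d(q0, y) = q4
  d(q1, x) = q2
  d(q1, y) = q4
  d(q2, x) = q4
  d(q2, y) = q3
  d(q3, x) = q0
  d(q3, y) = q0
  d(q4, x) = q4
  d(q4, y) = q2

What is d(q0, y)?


Looking up transition d(q0, y)

q4


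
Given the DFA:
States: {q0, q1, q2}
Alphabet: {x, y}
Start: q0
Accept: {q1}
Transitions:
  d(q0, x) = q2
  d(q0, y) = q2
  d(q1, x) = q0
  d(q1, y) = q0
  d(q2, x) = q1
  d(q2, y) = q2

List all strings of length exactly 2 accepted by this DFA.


All strings of length 2: 4 total
Accepted: 2

"xx", "yx"


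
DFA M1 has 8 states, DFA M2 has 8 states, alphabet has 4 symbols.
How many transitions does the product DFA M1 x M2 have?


Product DFA has 8 * 8 = 64 states.
Each has 4 transitions: 64 * 4 = 256

256


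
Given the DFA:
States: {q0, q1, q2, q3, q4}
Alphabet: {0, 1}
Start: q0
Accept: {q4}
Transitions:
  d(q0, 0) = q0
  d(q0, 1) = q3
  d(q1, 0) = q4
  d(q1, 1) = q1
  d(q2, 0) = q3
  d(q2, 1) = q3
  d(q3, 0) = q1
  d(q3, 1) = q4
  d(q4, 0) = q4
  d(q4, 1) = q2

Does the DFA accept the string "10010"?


Trace: q0 -> q3 -> q1 -> q4 -> q2 -> q3
Final state: q3
Accept states: {q4}

No, rejected (final state q3 is not an accept state)


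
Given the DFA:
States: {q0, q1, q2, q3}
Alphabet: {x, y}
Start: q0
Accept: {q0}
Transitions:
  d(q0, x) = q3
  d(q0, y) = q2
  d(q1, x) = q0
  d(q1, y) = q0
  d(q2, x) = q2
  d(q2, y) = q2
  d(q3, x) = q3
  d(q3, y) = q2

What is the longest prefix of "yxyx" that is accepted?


Run the DFA, marking each prefix where the state is accepting:
  "" -> q0 [accept]
  "y" -> q2 [reject]
  "yx" -> q2 [reject]
  "yxy" -> q2 [reject]
  "yxyx" -> q2 [reject]

""


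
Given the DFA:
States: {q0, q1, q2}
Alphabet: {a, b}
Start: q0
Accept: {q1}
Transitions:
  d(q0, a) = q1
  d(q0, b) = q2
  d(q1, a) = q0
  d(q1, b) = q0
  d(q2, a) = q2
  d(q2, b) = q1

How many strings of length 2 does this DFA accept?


Enumerating all length-2 strings:
  "aa" -> q0 [reject]
  "ab" -> q0 [reject]
  "ba" -> q2 [reject]
  "bb" -> q1 [accept]

1 out of 4


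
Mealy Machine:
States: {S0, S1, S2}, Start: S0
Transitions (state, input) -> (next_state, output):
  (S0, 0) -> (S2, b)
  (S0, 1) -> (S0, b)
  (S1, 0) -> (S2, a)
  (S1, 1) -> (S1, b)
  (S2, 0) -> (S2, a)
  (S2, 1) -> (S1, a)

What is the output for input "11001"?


Step-by-step:
  (S0, 1) -> (S0, b)
  (S0, 1) -> (S0, b)
  (S0, 0) -> (S2, b)
  (S2, 0) -> (S2, a)
  (S2, 1) -> (S1, a)

"bbbaa"


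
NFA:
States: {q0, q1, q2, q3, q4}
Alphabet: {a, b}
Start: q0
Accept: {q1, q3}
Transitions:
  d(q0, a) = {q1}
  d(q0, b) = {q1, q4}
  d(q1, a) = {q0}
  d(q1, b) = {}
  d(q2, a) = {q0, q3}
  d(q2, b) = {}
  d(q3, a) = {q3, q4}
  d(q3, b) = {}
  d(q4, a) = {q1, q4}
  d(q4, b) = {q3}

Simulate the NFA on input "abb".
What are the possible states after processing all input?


Start: {q0}
  --a--> {q1}
  --b--> {}
  --b--> {}

{} (empty set, no valid transitions)


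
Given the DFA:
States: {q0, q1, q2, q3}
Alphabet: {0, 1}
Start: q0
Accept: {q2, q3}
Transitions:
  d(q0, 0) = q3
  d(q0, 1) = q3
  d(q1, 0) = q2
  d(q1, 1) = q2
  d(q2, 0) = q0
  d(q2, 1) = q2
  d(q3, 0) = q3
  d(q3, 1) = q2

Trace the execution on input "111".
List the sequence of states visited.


Input: 111
d(q0, 1) = q3
d(q3, 1) = q2
d(q2, 1) = q2


q0 -> q3 -> q2 -> q2


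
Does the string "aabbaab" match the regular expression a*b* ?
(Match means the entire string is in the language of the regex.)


|string| = 7; first = 'a'; last = 'b'

No, "aabbaab" does not match a*b*


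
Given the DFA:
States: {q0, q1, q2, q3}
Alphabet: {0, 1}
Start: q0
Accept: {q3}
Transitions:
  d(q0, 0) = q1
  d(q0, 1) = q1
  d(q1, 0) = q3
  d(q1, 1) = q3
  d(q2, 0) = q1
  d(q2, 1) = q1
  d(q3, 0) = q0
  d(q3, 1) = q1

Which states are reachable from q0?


BFS from q0:
  layer 0: {q0}
  layer 1: {q1}
  layer 2: {q3}

{q0, q1, q3}


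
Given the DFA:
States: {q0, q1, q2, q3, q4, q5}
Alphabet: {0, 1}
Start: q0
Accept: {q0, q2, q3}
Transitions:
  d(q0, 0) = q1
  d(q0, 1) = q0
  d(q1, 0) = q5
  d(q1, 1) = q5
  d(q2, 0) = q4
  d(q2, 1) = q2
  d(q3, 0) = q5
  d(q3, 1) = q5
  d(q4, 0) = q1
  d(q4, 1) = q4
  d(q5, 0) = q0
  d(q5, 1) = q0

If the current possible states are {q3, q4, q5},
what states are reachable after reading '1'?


Apply transition on '1' from each current state:
  d(q3, 1) = q5
  d(q4, 1) = q4
  d(q5, 1) = q0

{q0, q4, q5}


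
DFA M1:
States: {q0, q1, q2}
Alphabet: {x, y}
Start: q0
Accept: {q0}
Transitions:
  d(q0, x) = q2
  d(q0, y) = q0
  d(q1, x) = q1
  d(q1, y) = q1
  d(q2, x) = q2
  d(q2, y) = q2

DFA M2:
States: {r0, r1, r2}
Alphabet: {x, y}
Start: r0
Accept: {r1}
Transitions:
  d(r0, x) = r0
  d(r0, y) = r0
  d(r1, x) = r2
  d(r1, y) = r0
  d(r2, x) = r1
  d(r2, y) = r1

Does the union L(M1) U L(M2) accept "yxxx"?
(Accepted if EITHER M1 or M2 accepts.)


M1: final=q2 accepted=False
M2: final=r0 accepted=False

No, union rejects (neither accepts)


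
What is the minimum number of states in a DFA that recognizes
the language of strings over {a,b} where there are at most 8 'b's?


States: count = 0, 1, ..., 8 (all accepting; 9 states), plus a dead state for count > 8.
Total: 9 + 1 = 10.

10


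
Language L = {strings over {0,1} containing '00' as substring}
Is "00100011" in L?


'00' occurs at index 0

Yes, "00100011" is in L


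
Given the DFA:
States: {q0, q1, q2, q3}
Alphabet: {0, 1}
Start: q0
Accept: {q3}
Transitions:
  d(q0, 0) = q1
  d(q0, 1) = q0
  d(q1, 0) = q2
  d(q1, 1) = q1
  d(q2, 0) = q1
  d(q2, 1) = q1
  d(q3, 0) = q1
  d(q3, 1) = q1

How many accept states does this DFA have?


Accept states listed: {q3}
Counting: q3(1)

1


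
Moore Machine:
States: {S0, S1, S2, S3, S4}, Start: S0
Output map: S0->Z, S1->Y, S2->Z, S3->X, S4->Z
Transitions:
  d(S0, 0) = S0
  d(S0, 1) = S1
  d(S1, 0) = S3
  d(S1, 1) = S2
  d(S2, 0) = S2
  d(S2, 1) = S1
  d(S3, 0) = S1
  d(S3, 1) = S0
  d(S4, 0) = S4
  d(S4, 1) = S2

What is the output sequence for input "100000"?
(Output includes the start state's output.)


Start: S0 (output Z)
  --1--> S1 (output Y)
  --0--> S3 (output X)
  --0--> S1 (output Y)
  --0--> S3 (output X)
  --0--> S1 (output Y)
  --0--> S3 (output X)

"ZYXYXYX"


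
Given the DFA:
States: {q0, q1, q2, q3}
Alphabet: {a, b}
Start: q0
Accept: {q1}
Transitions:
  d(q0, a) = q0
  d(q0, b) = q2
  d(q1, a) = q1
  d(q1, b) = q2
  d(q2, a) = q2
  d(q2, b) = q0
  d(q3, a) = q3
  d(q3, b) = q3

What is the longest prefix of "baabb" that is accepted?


Run the DFA, marking each prefix where the state is accepting:
  "" -> q0 [reject]
  "b" -> q2 [reject]
  "ba" -> q2 [reject]
  "baa" -> q2 [reject]
  "baab" -> q0 [reject]
  "baabb" -> q2 [reject]

No prefix is accepted


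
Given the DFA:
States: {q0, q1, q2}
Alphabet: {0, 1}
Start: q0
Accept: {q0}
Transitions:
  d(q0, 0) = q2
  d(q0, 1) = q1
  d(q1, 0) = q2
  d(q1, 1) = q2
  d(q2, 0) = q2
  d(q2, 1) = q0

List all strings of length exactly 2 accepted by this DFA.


All strings of length 2: 4 total
Accepted: 1

"01"


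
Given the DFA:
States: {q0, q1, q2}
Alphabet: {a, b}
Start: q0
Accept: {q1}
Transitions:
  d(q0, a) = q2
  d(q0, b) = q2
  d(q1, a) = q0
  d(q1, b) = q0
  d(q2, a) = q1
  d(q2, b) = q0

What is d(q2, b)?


Looking up transition d(q2, b)

q0


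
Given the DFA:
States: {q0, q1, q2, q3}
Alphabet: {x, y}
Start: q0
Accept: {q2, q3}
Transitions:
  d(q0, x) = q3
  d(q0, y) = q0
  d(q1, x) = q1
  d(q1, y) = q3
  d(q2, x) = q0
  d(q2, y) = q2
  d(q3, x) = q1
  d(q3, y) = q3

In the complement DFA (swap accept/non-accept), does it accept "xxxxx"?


Trace: q0 -> q3 -> q1 -> q1 -> q1 -> q1
Final: q1
Original accept: {q2, q3}
Complement: q1 is not in original accept

Yes, complement accepts (original rejects)


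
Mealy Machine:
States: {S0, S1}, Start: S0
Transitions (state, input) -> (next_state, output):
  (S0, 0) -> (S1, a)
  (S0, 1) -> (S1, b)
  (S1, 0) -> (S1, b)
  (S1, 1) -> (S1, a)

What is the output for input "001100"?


Step-by-step:
  (S0, 0) -> (S1, a)
  (S1, 0) -> (S1, b)
  (S1, 1) -> (S1, a)
  (S1, 1) -> (S1, a)
  (S1, 0) -> (S1, b)
  (S1, 0) -> (S1, b)

"abaabb"


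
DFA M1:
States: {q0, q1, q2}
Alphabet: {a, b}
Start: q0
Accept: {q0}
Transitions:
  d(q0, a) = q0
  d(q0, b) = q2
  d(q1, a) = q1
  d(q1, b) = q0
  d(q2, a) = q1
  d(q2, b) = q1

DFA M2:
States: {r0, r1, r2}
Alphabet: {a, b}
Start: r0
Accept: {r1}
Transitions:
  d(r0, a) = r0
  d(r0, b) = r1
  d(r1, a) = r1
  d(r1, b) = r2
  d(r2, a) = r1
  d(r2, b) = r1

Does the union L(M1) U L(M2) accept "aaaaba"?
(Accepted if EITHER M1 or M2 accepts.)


M1: final=q1 accepted=False
M2: final=r1 accepted=True

Yes, union accepts


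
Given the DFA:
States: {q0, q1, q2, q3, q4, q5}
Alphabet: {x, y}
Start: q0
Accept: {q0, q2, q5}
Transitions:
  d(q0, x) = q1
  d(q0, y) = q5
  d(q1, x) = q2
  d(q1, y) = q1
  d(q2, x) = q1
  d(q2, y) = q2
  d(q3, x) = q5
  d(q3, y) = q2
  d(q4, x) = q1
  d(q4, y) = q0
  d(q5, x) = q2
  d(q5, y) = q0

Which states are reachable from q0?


BFS from q0:
  layer 0: {q0}
  layer 1: {q1, q5}
  layer 2: {q2}

{q0, q1, q2, q5}


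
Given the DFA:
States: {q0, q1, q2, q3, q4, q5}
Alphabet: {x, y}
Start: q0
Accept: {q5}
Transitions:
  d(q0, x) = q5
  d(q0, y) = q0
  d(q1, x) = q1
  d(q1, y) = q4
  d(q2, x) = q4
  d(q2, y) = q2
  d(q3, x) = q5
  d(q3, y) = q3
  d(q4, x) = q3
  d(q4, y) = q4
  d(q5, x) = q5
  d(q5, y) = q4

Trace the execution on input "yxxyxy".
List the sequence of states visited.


Input: yxxyxy
d(q0, y) = q0
d(q0, x) = q5
d(q5, x) = q5
d(q5, y) = q4
d(q4, x) = q3
d(q3, y) = q3


q0 -> q0 -> q5 -> q5 -> q4 -> q3 -> q3


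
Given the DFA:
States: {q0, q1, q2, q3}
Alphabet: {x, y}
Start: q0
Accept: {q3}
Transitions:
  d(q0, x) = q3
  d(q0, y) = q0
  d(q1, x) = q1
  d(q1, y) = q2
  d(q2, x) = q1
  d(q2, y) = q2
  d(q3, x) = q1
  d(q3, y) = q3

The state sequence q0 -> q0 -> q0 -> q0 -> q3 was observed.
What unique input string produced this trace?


Trace back each transition to find the symbol:
  q0 --[y]--> q0
  q0 --[y]--> q0
  q0 --[y]--> q0
  q0 --[x]--> q3

"yyyx"


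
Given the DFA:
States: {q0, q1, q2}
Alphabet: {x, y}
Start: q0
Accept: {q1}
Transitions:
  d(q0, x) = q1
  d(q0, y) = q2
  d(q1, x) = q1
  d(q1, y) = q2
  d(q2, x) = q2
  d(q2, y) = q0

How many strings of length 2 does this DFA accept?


Enumerating all length-2 strings:
  "xx" -> q1 [accept]
  "xy" -> q2 [reject]
  "yx" -> q2 [reject]
  "yy" -> q0 [reject]

1 out of 4


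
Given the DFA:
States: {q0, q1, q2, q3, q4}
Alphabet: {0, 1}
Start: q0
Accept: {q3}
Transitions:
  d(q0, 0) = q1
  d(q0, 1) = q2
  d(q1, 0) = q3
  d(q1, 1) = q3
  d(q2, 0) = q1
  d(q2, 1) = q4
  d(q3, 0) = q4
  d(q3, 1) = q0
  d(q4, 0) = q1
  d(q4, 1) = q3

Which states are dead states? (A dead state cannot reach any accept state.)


Forward reachability from each state:
  q0 -> reaches accept state q3 (live)
  q1 -> reaches accept state q3 (live)
  q2 -> reaches accept state q3 (live)
  q3 -> reaches accept state q3 (live)
  q4 -> reaches accept state q3 (live)

None (all states can reach an accept state)


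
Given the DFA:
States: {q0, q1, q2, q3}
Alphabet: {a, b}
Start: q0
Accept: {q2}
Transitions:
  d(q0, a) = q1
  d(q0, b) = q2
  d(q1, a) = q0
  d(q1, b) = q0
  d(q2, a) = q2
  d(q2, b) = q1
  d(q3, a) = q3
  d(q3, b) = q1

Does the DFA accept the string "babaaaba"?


Trace: q0 -> q2 -> q2 -> q1 -> q0 -> q1 -> q0 -> q2 -> q2
Final state: q2
Accept states: {q2}

Yes, accepted (final state q2 is an accept state)


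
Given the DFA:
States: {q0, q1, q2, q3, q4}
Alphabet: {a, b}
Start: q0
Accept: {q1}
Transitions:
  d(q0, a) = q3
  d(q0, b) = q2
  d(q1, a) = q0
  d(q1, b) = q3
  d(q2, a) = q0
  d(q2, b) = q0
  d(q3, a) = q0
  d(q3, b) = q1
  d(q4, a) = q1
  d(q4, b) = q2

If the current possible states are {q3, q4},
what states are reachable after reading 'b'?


Apply transition on 'b' from each current state:
  d(q3, b) = q1
  d(q4, b) = q2

{q1, q2}
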